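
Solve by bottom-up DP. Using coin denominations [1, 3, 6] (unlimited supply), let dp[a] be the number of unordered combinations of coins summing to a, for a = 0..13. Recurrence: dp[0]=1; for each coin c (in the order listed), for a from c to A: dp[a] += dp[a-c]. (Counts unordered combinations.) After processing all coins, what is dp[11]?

after  coin     0     1     2     3     4     5     6     7     8     9    10    11    12    13
          1     1     1     1     1     1     1     1     1     1     1     1     1     1     1
          3     1     1     1     2     2     2     3     3     3     4     4     4     5     5
          6     1     1     1     2     2     2     4     4     4     6     6     6     9     9

6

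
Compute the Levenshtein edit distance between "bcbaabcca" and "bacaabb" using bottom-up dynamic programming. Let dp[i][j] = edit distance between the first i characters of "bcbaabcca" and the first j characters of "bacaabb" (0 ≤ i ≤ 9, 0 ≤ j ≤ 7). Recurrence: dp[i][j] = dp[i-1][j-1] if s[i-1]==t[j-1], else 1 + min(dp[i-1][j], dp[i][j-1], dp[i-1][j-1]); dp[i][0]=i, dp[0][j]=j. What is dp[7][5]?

   ''  b  a  c  a  a  b  b
''  0  1  2  3  4  5  6  7
 b  1  0  1  2  3  4  5  6
 c  2  1  1  1  2  3  4  5
 b  3  2  2  2  2  3  3  4
 a  4  3  2  3  2  2  3  4
 a  5  4  3  3  3  2  3  4
 b  6  5  4  4  4  3  2  3
 c  7  6  5  4  5  4  3  3
 c  8  7  6  5  5  5  4  4
 a  9  8  7  6  5  5  5  5

4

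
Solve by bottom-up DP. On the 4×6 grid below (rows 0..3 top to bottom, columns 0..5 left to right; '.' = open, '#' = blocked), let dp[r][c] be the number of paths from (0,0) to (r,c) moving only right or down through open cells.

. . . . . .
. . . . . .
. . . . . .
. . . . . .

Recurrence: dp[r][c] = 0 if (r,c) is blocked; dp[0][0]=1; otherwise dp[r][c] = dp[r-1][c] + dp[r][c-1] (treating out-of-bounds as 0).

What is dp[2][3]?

r\c   0   1   2   3   4   5
  0   1   1   1   1   1   1
  1   1   2   3   4   5   6
  2   1   3   6  10  15  21
  3   1   4  10  20  35  56

10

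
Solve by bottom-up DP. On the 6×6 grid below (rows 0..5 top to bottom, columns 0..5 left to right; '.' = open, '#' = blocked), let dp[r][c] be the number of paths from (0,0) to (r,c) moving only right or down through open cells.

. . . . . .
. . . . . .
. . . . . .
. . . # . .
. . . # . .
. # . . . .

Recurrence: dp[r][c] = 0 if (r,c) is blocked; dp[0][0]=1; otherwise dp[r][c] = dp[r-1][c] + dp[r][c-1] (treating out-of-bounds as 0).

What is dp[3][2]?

10

r\c   0   1   2   3   4   5
  0   1   1   1   1   1   1
  1   1   2   3   4   5   6
  2   1   3   6  10  15  21
  3   1   4  10   0  15  36
  4   1   5  15   0  15  51
  5   1   0  15  15  30  81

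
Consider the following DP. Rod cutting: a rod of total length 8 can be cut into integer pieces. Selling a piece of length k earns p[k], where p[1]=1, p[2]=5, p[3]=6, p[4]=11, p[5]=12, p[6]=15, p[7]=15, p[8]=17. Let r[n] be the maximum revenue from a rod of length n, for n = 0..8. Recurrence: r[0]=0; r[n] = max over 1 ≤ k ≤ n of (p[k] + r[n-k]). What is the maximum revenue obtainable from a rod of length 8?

22

   n    0    1    2    3    4    5    6    7    8
r[n]    0    1    5    6   11   12   16   17   22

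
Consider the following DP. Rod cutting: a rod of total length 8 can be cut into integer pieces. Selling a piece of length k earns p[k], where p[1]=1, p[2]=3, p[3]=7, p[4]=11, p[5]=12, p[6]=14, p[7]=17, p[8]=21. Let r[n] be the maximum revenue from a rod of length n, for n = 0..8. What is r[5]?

12

   n    0    1    2    3    4    5    6    7    8
r[n]    0    1    3    7   11   12   14   18   22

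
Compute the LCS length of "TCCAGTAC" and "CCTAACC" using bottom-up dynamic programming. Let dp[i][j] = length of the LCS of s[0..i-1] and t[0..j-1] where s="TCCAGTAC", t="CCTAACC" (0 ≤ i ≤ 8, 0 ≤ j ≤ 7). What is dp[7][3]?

   ''  C  C  T  A  A  C  C
''  0  0  0  0  0  0  0  0
 T  0  0  0  1  1  1  1  1
 C  0  1  1  1  1  1  2  2
 C  0  1  2  2  2  2  2  3
 A  0  1  2  2  3  3  3  3
 G  0  1  2  2  3  3  3  3
 T  0  1  2  3  3  3  3  3
 A  0  1  2  3  4  4  4  4
 C  0  1  2  3  4  4  5  5

3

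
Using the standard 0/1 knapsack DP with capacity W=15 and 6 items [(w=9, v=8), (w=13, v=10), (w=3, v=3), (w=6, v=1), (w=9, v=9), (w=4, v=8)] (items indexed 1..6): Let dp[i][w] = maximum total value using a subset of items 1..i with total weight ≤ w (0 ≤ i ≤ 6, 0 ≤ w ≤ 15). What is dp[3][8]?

3

i\w   0   1   2   3   4   5   6   7   8   9  10  11  12  13  14  15
  0   0   0   0   0   0   0   0   0   0   0   0   0   0   0   0   0
  1   0   0   0   0   0   0   0   0   0   8   8   8   8   8   8   8
  2   0   0   0   0   0   0   0   0   0   8   8   8   8  10  10  10
  3   0   0   0   3   3   3   3   3   3   8   8   8  11  11  11  11
  4   0   0   0   3   3   3   3   3   3   8   8   8  11  11  11  11
  5   0   0   0   3   3   3   3   3   3   9   9   9  12  12  12  12
  6   0   0   0   3   8   8   8  11  11  11  11  11  12  17  17  17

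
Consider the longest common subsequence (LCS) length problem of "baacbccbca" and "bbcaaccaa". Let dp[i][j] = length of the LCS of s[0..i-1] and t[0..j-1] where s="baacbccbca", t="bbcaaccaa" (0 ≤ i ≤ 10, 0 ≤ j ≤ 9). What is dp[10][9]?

   ''  b  b  c  a  a  c  c  a  a
''  0  0  0  0  0  0  0  0  0  0
 b  0  1  1  1  1  1  1  1  1  1
 a  0  1  1  1  2  2  2  2  2  2
 a  0  1  1  1  2  3  3  3  3  3
 c  0  1  1  2  2  3  4  4  4  4
 b  0  1  2  2  2  3  4  4  4  4
 c  0  1  2  3  3  3  4  5  5  5
 c  0  1  2  3  3  3  4  5  5  5
 b  0  1  2  3  3  3  4  5  5  5
 c  0  1  2  3  3  3  4  5  5  5
 a  0  1  2  3  4  4  4  5  6  6

6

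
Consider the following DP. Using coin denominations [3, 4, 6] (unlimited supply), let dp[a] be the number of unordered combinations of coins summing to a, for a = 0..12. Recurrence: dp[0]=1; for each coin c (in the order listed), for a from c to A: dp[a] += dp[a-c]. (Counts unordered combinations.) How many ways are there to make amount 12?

4

after  coin     0     1     2     3     4     5     6     7     8     9    10    11    12
          3     1     0     0     1     0     0     1     0     0     1     0     0     1
          4     1     0     0     1     1     0     1     1     1     1     1     1     2
          6     1     0     0     1     1     0     2     1     1     2     2     1     4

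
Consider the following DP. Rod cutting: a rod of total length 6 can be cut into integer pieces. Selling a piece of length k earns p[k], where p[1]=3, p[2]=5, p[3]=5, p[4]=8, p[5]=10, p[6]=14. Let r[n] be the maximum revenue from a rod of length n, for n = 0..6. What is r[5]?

15

   n    0    1    2    3    4    5    6
r[n]    0    3    6    9   12   15   18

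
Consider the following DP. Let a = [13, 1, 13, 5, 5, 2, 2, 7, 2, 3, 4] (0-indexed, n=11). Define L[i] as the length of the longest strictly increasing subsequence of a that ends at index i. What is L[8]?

2

   i    0    1    2    3    4    5    6    7    8    9   10
a[i]   13    1   13    5    5    2    2    7    2    3    4
L[i]    1    1    2    2    2    2    2    3    2    3    4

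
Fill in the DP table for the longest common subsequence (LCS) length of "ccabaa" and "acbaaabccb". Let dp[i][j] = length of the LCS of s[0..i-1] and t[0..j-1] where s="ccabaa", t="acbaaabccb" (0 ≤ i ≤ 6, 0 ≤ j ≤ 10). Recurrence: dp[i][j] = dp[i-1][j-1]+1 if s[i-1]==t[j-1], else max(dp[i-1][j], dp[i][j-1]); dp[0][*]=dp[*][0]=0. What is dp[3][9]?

2

   ''  a  c  b  a  a  a  b  c  c  b
''  0  0  0  0  0  0  0  0  0  0  0
 c  0  0  1  1  1  1  1  1  1  1  1
 c  0  0  1  1  1  1  1  1  2  2  2
 a  0  1  1  1  2  2  2  2  2  2  2
 b  0  1  1  2  2  2  2  3  3  3  3
 a  0  1  1  2  3  3  3  3  3  3  3
 a  0  1  1  2  3  4  4  4  4  4  4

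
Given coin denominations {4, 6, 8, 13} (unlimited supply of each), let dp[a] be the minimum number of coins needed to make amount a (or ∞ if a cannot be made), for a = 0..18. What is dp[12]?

2

 a  0  1  2  3  4  5  6  7  8  9 10 11 12 13 14 15 16 17 18
dp  0  -  -  -  1  -  1  -  1  -  2  -  2  1  2  -  2  2  3
(- denotes ∞ / unreachable)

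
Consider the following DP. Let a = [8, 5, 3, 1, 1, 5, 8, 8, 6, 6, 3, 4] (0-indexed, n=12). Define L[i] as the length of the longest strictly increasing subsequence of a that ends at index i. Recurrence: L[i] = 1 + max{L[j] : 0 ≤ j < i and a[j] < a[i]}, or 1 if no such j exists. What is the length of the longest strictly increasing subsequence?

3

   i    0    1    2    3    4    5    6    7    8    9   10   11
a[i]    8    5    3    1    1    5    8    8    6    6    3    4
L[i]    1    1    1    1    1    2    3    3    3    3    2    3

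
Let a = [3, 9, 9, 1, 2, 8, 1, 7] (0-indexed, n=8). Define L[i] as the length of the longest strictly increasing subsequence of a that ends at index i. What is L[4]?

2

   i    0    1    2    3    4    5    6    7
a[i]    3    9    9    1    2    8    1    7
L[i]    1    2    2    1    2    3    1    3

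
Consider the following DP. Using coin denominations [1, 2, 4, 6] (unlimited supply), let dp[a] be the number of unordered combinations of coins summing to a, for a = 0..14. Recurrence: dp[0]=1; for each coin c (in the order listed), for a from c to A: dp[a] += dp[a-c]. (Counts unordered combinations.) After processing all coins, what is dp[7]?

7

after  coin     0     1     2     3     4     5     6     7     8     9    10    11    12    13    14
          1     1     1     1     1     1     1     1     1     1     1     1     1     1     1     1
          2     1     1     2     2     3     3     4     4     5     5     6     6     7     7     8
          4     1     1     2     2     4     4     6     6     9     9    12    12    16    16    20
          6     1     1     2     2     4     4     7     7    11    11    16    16    23    23    31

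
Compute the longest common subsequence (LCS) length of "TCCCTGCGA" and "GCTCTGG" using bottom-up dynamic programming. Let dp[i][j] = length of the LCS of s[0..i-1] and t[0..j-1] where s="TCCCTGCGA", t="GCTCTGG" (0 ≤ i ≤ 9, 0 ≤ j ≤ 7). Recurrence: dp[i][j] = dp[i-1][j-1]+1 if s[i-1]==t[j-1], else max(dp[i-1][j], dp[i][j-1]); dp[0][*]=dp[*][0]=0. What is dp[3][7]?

   ''  G  C  T  C  T  G  G
''  0  0  0  0  0  0  0  0
 T  0  0  0  1  1  1  1  1
 C  0  0  1  1  2  2  2  2
 C  0  0  1  1  2  2  2  2
 C  0  0  1  1  2  2  2  2
 T  0  0  1  2  2  3  3  3
 G  0  1  1  2  2  3  4  4
 C  0  1  2  2  3  3  4  4
 G  0  1  2  2  3  3  4  5
 A  0  1  2  2  3  3  4  5

2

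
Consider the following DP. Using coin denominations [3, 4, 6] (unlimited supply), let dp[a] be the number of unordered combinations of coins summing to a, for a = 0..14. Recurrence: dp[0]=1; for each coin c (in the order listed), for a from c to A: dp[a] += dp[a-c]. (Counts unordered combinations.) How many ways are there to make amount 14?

after  coin     0     1     2     3     4     5     6     7     8     9    10    11    12    13    14
          3     1     0     0     1     0     0     1     0     0     1     0     0     1     0     0
          4     1     0     0     1     1     0     1     1     1     1     1     1     2     1     1
          6     1     0     0     1     1     0     2     1     1     2     2     1     4     2     2

2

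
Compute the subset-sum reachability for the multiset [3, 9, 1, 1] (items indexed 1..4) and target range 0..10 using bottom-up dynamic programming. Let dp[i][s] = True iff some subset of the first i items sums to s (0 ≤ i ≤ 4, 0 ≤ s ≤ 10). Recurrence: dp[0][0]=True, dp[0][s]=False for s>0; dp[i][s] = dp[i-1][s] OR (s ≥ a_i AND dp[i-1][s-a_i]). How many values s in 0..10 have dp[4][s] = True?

i\s   0   1   2   3   4   5   6   7   8   9  10
  0   T   F   F   F   F   F   F   F   F   F   F
  1   T   F   F   T   F   F   F   F   F   F   F
  2   T   F   F   T   F   F   F   F   F   T   F
  3   T   T   F   T   T   F   F   F   F   T   T
  4   T   T   T   T   T   T   F   F   F   T   T

8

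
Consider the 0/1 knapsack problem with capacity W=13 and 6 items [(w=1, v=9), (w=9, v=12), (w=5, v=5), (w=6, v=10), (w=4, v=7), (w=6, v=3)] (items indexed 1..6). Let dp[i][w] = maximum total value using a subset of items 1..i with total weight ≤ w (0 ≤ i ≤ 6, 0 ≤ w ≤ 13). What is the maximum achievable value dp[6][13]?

i\w   0   1   2   3   4   5   6   7   8   9  10  11  12  13
  0   0   0   0   0   0   0   0   0   0   0   0   0   0   0
  1   0   9   9   9   9   9   9   9   9   9   9   9   9   9
  2   0   9   9   9   9   9   9   9   9  12  21  21  21  21
  3   0   9   9   9   9   9  14  14  14  14  21  21  21  21
  4   0   9   9   9   9   9  14  19  19  19  21  21  24  24
  5   0   9   9   9   9  16  16  19  19  19  21  26  26  26
  6   0   9   9   9   9  16  16  19  19  19  21  26  26  26

26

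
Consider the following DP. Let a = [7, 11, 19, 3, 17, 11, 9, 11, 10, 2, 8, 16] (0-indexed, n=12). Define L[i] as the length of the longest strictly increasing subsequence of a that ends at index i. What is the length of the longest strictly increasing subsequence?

   i    0    1    2    3    4    5    6    7    8    9   10   11
a[i]    7   11   19    3   17   11    9   11   10    2    8   16
L[i]    1    2    3    1    3    2    2    3    3    1    2    4

4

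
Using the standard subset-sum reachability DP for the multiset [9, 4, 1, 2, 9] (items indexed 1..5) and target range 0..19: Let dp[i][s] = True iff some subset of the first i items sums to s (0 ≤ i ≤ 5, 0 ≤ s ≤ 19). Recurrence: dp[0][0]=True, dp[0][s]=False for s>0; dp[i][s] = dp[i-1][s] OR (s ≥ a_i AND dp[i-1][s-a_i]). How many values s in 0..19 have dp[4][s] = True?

i\s   0   1   2   3   4   5   6   7   8   9  10  11  12  13  14  15  16  17  18  19
  0   T   F   F   F   F   F   F   F   F   F   F   F   F   F   F   F   F   F   F   F
  1   T   F   F   F   F   F   F   F   F   T   F   F   F   F   F   F   F   F   F   F
  2   T   F   F   F   T   F   F   F   F   T   F   F   F   T   F   F   F   F   F   F
  3   T   T   F   F   T   T   F   F   F   T   T   F   F   T   T   F   F   F   F   F
  4   T   T   T   T   T   T   T   T   F   T   T   T   T   T   T   T   T   F   F   F
  5   T   T   T   T   T   T   T   T   F   T   T   T   T   T   T   T   T   F   T   T

16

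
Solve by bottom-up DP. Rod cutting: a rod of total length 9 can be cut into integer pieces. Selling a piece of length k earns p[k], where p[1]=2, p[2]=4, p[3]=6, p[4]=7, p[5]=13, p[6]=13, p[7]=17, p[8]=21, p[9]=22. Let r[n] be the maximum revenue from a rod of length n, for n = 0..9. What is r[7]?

   n    0    1    2    3    4    5    6    7    8    9
r[n]    0    2    4    6    8   13   15   17   21   23

17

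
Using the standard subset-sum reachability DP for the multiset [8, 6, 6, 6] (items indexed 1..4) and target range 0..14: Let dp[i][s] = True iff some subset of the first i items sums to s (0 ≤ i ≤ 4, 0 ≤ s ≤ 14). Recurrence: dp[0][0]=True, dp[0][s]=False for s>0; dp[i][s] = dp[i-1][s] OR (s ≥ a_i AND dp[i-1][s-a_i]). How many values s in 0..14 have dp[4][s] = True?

5

i\s   0   1   2   3   4   5   6   7   8   9  10  11  12  13  14
  0   T   F   F   F   F   F   F   F   F   F   F   F   F   F   F
  1   T   F   F   F   F   F   F   F   T   F   F   F   F   F   F
  2   T   F   F   F   F   F   T   F   T   F   F   F   F   F   T
  3   T   F   F   F   F   F   T   F   T   F   F   F   T   F   T
  4   T   F   F   F   F   F   T   F   T   F   F   F   T   F   T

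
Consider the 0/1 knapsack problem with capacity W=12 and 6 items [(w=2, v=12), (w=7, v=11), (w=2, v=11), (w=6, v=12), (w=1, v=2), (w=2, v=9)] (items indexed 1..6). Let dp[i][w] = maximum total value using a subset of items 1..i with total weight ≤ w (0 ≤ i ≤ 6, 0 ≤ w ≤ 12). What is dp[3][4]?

i\w   0   1   2   3   4   5   6   7   8   9  10  11  12
  0   0   0   0   0   0   0   0   0   0   0   0   0   0
  1   0   0  12  12  12  12  12  12  12  12  12  12  12
  2   0   0  12  12  12  12  12  12  12  23  23  23  23
  3   0   0  12  12  23  23  23  23  23  23  23  34  34
  4   0   0  12  12  23  23  23  23  24  24  35  35  35
  5   0   2  12  14  23  25  25  25  25  26  35  37  37
  6   0   2  12  14  23  25  32  34  34  34  35  37  44

23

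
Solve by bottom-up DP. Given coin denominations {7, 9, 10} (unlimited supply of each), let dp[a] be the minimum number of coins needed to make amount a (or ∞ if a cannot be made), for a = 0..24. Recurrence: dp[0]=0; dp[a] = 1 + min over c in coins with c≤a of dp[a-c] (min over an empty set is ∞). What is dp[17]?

 a  0  1  2  3  4  5  6  7  8  9 10 11 12 13 14 15 16 17 18 19 20 21 22 23 24
dp  0  -  -  -  -  -  -  1  -  1  1  -  -  -  2  -  2  2  2  2  2  3  -  3  3
(- denotes ∞ / unreachable)

2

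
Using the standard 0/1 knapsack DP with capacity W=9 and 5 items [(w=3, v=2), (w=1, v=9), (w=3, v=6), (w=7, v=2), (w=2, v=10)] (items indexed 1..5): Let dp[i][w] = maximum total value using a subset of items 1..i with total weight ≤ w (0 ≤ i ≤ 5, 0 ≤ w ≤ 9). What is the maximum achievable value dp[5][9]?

i\w   0   1   2   3   4   5   6   7   8   9
  0   0   0   0   0   0   0   0   0   0   0
  1   0   0   0   2   2   2   2   2   2   2
  2   0   9   9   9  11  11  11  11  11  11
  3   0   9   9   9  15  15  15  17  17  17
  4   0   9   9   9  15  15  15  17  17  17
  5   0   9  10  19  19  19  25  25  25  27

27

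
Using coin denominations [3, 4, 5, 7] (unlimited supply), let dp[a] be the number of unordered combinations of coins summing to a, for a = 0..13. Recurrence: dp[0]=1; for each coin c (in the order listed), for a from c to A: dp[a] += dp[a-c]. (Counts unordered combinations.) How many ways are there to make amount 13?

4

after  coin     0     1     2     3     4     5     6     7     8     9    10    11    12    13
          3     1     0     0     1     0     0     1     0     0     1     0     0     1     0
          4     1     0     0     1     1     0     1     1     1     1     1     1     2     1
          5     1     0     0     1     1     1     1     1     2     2     2     2     3     3
          7     1     0     0     1     1     1     1     2     2     2     3     3     4     4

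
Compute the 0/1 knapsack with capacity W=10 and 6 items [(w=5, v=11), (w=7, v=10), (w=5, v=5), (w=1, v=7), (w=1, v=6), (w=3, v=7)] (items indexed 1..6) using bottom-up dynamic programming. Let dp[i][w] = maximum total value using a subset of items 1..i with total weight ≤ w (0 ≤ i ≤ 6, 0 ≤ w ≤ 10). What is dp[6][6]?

20

i\w   0   1   2   3   4   5   6   7   8   9  10
  0   0   0   0   0   0   0   0   0   0   0   0
  1   0   0   0   0   0  11  11  11  11  11  11
  2   0   0   0   0   0  11  11  11  11  11  11
  3   0   0   0   0   0  11  11  11  11  11  16
  4   0   7   7   7   7  11  18  18  18  18  18
  5   0   7  13  13  13  13  18  24  24  24  24
  6   0   7  13  13  14  20  20  24  24  25  31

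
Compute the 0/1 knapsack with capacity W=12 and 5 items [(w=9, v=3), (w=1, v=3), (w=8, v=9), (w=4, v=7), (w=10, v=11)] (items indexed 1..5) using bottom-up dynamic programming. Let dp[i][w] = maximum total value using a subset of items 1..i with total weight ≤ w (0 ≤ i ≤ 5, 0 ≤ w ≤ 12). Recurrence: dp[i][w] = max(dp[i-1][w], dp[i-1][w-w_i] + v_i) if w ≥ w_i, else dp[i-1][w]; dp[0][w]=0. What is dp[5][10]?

i\w   0   1   2   3   4   5   6   7   8   9  10  11  12
  0   0   0   0   0   0   0   0   0   0   0   0   0   0
  1   0   0   0   0   0   0   0   0   0   3   3   3   3
  2   0   3   3   3   3   3   3   3   3   3   6   6   6
  3   0   3   3   3   3   3   3   3   9  12  12  12  12
  4   0   3   3   3   7  10  10  10  10  12  12  12  16
  5   0   3   3   3   7  10  10  10  10  12  12  14  16

12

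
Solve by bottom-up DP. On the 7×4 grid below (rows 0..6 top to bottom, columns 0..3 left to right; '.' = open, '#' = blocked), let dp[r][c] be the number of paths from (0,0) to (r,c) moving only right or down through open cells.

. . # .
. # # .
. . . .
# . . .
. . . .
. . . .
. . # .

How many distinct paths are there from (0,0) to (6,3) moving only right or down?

r\c   0   1   2   3
  0   1   1   0   0
  1   1   0   0   0
  2   1   1   1   1
  3   0   1   2   3
  4   0   1   3   6
  5   0   1   4  10
  6   0   1   0  10

10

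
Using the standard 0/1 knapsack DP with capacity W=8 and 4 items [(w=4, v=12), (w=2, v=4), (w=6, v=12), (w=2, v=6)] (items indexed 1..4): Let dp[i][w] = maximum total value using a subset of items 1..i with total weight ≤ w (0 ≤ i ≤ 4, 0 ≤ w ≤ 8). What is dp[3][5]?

12

i\w   0   1   2   3   4   5   6   7   8
  0   0   0   0   0   0   0   0   0   0
  1   0   0   0   0  12  12  12  12  12
  2   0   0   4   4  12  12  16  16  16
  3   0   0   4   4  12  12  16  16  16
  4   0   0   6   6  12  12  18  18  22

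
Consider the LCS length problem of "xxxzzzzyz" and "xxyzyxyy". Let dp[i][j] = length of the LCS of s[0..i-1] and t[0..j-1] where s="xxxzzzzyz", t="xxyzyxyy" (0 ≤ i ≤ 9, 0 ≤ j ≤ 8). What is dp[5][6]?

   ''  x  x  y  z  y  x  y  y
''  0  0  0  0  0  0  0  0  0
 x  0  1  1  1  1  1  1  1  1
 x  0  1  2  2  2  2  2  2  2
 x  0  1  2  2  2  2  3  3  3
 z  0  1  2  2  3  3  3  3  3
 z  0  1  2  2  3  3  3  3  3
 z  0  1  2  2  3  3  3  3  3
 z  0  1  2  2  3  3  3  3  3
 y  0  1  2  3  3  4  4  4  4
 z  0  1  2  3  4  4  4  4  4

3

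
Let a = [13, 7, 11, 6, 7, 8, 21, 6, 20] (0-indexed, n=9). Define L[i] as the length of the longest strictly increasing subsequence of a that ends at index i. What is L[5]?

3

   i    0    1    2    3    4    5    6    7    8
a[i]   13    7   11    6    7    8   21    6   20
L[i]    1    1    2    1    2    3    4    1    4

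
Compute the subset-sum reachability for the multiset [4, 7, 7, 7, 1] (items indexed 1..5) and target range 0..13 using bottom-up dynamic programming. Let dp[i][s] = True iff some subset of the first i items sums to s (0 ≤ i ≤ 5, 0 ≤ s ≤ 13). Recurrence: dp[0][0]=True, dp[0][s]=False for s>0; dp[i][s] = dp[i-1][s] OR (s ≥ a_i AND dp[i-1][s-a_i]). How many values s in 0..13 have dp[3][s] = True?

i\s   0   1   2   3   4   5   6   7   8   9  10  11  12  13
  0   T   F   F   F   F   F   F   F   F   F   F   F   F   F
  1   T   F   F   F   T   F   F   F   F   F   F   F   F   F
  2   T   F   F   F   T   F   F   T   F   F   F   T   F   F
  3   T   F   F   F   T   F   F   T   F   F   F   T   F   F
  4   T   F   F   F   T   F   F   T   F   F   F   T   F   F
  5   T   T   F   F   T   T   F   T   T   F   F   T   T   F

4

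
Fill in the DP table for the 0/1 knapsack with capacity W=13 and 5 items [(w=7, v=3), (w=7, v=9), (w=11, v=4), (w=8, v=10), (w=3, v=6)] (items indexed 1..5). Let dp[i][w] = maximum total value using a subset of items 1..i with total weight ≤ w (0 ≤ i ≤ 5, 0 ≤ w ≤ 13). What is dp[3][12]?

9

i\w   0   1   2   3   4   5   6   7   8   9  10  11  12  13
  0   0   0   0   0   0   0   0   0   0   0   0   0   0   0
  1   0   0   0   0   0   0   0   3   3   3   3   3   3   3
  2   0   0   0   0   0   0   0   9   9   9   9   9   9   9
  3   0   0   0   0   0   0   0   9   9   9   9   9   9   9
  4   0   0   0   0   0   0   0   9  10  10  10  10  10  10
  5   0   0   0   6   6   6   6   9  10  10  15  16  16  16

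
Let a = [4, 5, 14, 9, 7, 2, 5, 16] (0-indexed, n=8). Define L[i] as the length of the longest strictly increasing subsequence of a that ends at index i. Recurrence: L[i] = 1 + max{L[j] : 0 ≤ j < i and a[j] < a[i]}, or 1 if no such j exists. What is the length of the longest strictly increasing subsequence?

   i    0    1    2    3    4    5    6    7
a[i]    4    5   14    9    7    2    5   16
L[i]    1    2    3    3    3    1    2    4

4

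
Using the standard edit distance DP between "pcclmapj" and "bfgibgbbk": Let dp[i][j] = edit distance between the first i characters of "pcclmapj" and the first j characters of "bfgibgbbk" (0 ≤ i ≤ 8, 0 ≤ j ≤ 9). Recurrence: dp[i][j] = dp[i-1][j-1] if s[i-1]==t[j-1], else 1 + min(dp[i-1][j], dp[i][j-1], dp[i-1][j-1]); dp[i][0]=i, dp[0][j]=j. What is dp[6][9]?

   ''  b  f  g  i  b  g  b  b  k
''  0  1  2  3  4  5  6  7  8  9
 p  1  1  2  3  4  5  6  7  8  9
 c  2  2  2  3  4  5  6  7  8  9
 c  3  3  3  3  4  5  6  7  8  9
 l  4  4  4  4  4  5  6  7  8  9
 m  5  5  5  5  5  5  6  7  8  9
 a  6  6  6  6  6  6  6  7  8  9
 p  7  7  7  7  7  7  7  7  8  9
 j  8  8  8  8  8  8  8  8  8  9

9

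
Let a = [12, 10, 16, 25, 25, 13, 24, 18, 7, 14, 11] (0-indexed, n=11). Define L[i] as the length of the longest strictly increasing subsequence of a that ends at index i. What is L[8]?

1

   i    0    1    2    3    4    5    6    7    8    9   10
a[i]   12   10   16   25   25   13   24   18    7   14   11
L[i]    1    1    2    3    3    2    3    3    1    3    2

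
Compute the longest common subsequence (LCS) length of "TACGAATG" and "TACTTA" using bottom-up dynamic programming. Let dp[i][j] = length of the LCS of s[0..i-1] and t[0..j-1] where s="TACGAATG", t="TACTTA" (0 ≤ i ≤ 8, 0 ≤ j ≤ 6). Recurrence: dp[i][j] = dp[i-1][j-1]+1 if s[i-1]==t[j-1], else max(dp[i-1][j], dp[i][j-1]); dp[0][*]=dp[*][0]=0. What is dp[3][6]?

   ''  T  A  C  T  T  A
''  0  0  0  0  0  0  0
 T  0  1  1  1  1  1  1
 A  0  1  2  2  2  2  2
 C  0  1  2  3  3  3  3
 G  0  1  2  3  3  3  3
 A  0  1  2  3  3  3  4
 A  0  1  2  3  3  3  4
 T  0  1  2  3  4  4  4
 G  0  1  2  3  4  4  4

3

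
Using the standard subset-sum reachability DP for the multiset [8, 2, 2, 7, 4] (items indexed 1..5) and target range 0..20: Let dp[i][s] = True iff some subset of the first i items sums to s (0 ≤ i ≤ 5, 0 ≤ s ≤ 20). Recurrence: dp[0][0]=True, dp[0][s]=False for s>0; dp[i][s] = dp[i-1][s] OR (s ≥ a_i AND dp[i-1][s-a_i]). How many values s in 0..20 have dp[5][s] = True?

16

i\s   0   1   2   3   4   5   6   7   8   9  10  11  12  13  14  15  16  17  18  19  20
  0   T   F   F   F   F   F   F   F   F   F   F   F   F   F   F   F   F   F   F   F   F
  1   T   F   F   F   F   F   F   F   T   F   F   F   F   F   F   F   F   F   F   F   F
  2   T   F   T   F   F   F   F   F   T   F   T   F   F   F   F   F   F   F   F   F   F
  3   T   F   T   F   T   F   F   F   T   F   T   F   T   F   F   F   F   F   F   F   F
  4   T   F   T   F   T   F   F   T   T   T   T   T   T   F   F   T   F   T   F   T   F
  5   T   F   T   F   T   F   T   T   T   T   T   T   T   T   T   T   T   T   F   T   F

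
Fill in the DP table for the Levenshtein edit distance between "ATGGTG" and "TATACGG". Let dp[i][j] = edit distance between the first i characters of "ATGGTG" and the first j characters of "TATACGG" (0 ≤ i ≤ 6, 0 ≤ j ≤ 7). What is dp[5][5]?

4

   ''  T  A  T  A  C  G  G
''  0  1  2  3  4  5  6  7
 A  1  1  1  2  3  4  5  6
 T  2  1  2  1  2  3  4  5
 G  3  2  2  2  2  3  3  4
 G  4  3  3  3  3  3  3  3
 T  5  4  4  3  4  4  4  4
 G  6  5  5  4  4  5  4  4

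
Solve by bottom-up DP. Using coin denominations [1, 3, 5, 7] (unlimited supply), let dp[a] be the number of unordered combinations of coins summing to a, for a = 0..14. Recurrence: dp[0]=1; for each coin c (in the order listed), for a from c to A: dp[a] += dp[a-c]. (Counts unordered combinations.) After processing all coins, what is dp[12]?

after  coin     0     1     2     3     4     5     6     7     8     9    10    11    12    13    14
          1     1     1     1     1     1     1     1     1     1     1     1     1     1     1     1
          3     1     1     1     2     2     2     3     3     3     4     4     4     5     5     5
          5     1     1     1     2     2     3     4     4     5     6     7     8     9    10    11
          7     1     1     1     2     2     3     4     5     6     7     9    10    12    14    16

12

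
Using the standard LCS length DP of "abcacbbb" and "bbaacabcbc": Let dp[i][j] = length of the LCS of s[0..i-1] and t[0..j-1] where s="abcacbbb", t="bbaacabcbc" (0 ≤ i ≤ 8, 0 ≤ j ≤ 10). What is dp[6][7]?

4

   ''  b  b  a  a  c  a  b  c  b  c
''  0  0  0  0  0  0  0  0  0  0  0
 a  0  0  0  1  1  1  1  1  1  1  1
 b  0  1  1  1  1  1  1  2  2  2  2
 c  0  1  1  1  1  2  2  2  3  3  3
 a  0  1  1  2  2  2  3  3  3  3  3
 c  0  1  1  2  2  3  3  3  4  4  4
 b  0  1  2  2  2  3  3  4  4  5  5
 b  0  1  2  2  2  3  3  4  4  5  5
 b  0  1  2  2  2  3  3  4  4  5  5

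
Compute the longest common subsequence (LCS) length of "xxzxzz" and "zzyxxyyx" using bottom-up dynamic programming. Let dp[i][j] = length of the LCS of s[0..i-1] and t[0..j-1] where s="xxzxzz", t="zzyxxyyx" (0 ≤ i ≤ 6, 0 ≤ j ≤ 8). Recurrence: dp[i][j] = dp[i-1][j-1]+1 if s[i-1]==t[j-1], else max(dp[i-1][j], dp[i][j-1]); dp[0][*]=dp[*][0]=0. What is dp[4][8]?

3

   ''  z  z  y  x  x  y  y  x
''  0  0  0  0  0  0  0  0  0
 x  0  0  0  0  1  1  1  1  1
 x  0  0  0  0  1  2  2  2  2
 z  0  1  1  1  1  2  2  2  2
 x  0  1  1  1  2  2  2  2  3
 z  0  1  2  2  2  2  2  2  3
 z  0  1  2  2  2  2  2  2  3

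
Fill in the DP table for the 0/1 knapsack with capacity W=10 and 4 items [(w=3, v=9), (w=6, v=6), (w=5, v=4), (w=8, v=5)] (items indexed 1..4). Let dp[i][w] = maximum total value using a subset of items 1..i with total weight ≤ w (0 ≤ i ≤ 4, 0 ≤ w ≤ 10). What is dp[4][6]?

i\w   0   1   2   3   4   5   6   7   8   9  10
  0   0   0   0   0   0   0   0   0   0   0   0
  1   0   0   0   9   9   9   9   9   9   9   9
  2   0   0   0   9   9   9   9   9   9  15  15
  3   0   0   0   9   9   9   9   9  13  15  15
  4   0   0   0   9   9   9   9   9  13  15  15

9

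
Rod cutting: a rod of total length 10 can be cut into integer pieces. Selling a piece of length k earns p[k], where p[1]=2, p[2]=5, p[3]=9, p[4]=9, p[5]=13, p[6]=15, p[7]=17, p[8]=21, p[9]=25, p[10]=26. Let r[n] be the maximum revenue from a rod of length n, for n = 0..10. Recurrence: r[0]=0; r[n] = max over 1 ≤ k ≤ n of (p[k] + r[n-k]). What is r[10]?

29

   n    0    1    2    3    4    5    6    7    8    9   10
r[n]    0    2    5    9   11   14   18   20   23   27   29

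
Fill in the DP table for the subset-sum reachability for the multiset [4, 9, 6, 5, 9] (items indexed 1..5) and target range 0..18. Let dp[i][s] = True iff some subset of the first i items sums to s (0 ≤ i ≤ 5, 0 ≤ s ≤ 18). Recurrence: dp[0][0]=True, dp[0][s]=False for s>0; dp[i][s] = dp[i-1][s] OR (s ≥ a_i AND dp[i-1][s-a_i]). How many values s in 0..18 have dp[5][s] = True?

11

i\s   0   1   2   3   4   5   6   7   8   9  10  11  12  13  14  15  16  17  18
  0   T   F   F   F   F   F   F   F   F   F   F   F   F   F   F   F   F   F   F
  1   T   F   F   F   T   F   F   F   F   F   F   F   F   F   F   F   F   F   F
  2   T   F   F   F   T   F   F   F   F   T   F   F   F   T   F   F   F   F   F
  3   T   F   F   F   T   F   T   F   F   T   T   F   F   T   F   T   F   F   F
  4   T   F   F   F   T   T   T   F   F   T   T   T   F   T   T   T   F   F   T
  5   T   F   F   F   T   T   T   F   F   T   T   T   F   T   T   T   F   F   T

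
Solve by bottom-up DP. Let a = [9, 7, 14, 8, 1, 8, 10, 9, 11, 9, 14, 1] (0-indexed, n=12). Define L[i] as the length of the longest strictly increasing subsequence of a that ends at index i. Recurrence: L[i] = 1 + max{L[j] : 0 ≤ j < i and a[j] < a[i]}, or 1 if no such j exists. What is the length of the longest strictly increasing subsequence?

5

   i    0    1    2    3    4    5    6    7    8    9   10   11
a[i]    9    7   14    8    1    8   10    9   11    9   14    1
L[i]    1    1    2    2    1    2    3    3    4    3    5    1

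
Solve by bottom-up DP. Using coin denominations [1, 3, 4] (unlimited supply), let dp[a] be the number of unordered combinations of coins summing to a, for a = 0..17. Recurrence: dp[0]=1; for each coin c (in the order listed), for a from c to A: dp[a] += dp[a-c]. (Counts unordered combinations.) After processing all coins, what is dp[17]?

after  coin     0     1     2     3     4     5     6     7     8     9    10    11    12    13    14    15    16    17
          1     1     1     1     1     1     1     1     1     1     1     1     1     1     1     1     1     1     1
          3     1     1     1     2     2     2     3     3     3     4     4     4     5     5     5     6     6     6
          4     1     1     1     2     3     3     4     5     6     7     8     9    11    12    13    15    17    18

18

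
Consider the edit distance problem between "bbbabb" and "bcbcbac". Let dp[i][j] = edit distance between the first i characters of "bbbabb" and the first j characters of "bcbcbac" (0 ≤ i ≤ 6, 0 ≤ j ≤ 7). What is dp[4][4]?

   ''  b  c  b  c  b  a  c
''  0  1  2  3  4  5  6  7
 b  1  0  1  2  3  4  5  6
 b  2  1  1  1  2  3  4  5
 b  3  2  2  1  2  2  3  4
 a  4  3  3  2  2  3  2  3
 b  5  4  4  3  3  2  3  3
 b  6  5  5  4  4  3  3  4

2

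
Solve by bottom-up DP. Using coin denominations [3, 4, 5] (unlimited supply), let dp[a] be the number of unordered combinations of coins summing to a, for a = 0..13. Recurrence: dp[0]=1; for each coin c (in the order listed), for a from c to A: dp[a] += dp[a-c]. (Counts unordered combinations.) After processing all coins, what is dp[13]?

after  coin     0     1     2     3     4     5     6     7     8     9    10    11    12    13
          3     1     0     0     1     0     0     1     0     0     1     0     0     1     0
          4     1     0     0     1     1     0     1     1     1     1     1     1     2     1
          5     1     0     0     1     1     1     1     1     2     2     2     2     3     3

3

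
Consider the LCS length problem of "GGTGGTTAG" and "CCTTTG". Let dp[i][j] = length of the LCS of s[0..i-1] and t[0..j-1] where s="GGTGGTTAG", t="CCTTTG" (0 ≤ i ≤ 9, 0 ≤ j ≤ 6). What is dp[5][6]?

2

   ''  C  C  T  T  T  G
''  0  0  0  0  0  0  0
 G  0  0  0  0  0  0  1
 G  0  0  0  0  0  0  1
 T  0  0  0  1  1  1  1
 G  0  0  0  1  1  1  2
 G  0  0  0  1  1  1  2
 T  0  0  0  1  2  2  2
 T  0  0  0  1  2  3  3
 A  0  0  0  1  2  3  3
 G  0  0  0  1  2  3  4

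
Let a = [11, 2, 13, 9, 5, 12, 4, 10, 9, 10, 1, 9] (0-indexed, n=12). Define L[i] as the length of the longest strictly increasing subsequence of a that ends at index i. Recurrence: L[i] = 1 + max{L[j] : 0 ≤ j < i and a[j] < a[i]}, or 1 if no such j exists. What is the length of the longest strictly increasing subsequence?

4

   i    0    1    2    3    4    5    6    7    8    9   10   11
a[i]   11    2   13    9    5   12    4   10    9   10    1    9
L[i]    1    1    2    2    2    3    2    3    3    4    1    3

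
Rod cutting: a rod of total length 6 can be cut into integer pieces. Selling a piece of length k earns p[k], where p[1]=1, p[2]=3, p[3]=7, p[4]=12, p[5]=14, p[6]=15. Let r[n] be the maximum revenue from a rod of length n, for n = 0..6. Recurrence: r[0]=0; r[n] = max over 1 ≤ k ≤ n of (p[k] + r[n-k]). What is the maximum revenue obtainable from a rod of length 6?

15

   n    0    1    2    3    4    5    6
r[n]    0    1    3    7   12   14   15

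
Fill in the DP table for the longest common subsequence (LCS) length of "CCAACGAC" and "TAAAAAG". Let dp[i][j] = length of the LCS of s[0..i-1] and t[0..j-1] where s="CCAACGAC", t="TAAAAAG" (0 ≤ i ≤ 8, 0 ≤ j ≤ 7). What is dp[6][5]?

   ''  T  A  A  A  A  A  G
''  0  0  0  0  0  0  0  0
 C  0  0  0  0  0  0  0  0
 C  0  0  0  0  0  0  0  0
 A  0  0  1  1  1  1  1  1
 A  0  0  1  2  2  2  2  2
 C  0  0  1  2  2  2  2  2
 G  0  0  1  2  2  2  2  3
 A  0  0  1  2  3  3  3  3
 C  0  0  1  2  3  3  3  3

2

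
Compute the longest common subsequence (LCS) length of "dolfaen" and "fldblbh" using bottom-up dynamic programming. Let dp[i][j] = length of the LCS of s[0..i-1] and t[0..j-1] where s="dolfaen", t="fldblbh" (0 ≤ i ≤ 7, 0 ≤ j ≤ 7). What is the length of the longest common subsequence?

   ''  f  l  d  b  l  b  h
''  0  0  0  0  0  0  0  0
 d  0  0  0  1  1  1  1  1
 o  0  0  0  1  1  1  1  1
 l  0  0  1  1  1  2  2  2
 f  0  1  1  1  1  2  2  2
 a  0  1  1  1  1  2  2  2
 e  0  1  1  1  1  2  2  2
 n  0  1  1  1  1  2  2  2

2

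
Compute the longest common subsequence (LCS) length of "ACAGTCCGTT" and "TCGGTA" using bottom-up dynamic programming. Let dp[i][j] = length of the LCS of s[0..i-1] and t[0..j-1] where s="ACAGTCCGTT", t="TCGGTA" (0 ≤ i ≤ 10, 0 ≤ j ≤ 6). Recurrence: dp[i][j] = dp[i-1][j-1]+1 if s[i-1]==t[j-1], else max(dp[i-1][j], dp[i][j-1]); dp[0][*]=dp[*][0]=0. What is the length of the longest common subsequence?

4

   ''  T  C  G  G  T  A
''  0  0  0  0  0  0  0
 A  0  0  0  0  0  0  1
 C  0  0  1  1  1  1  1
 A  0  0  1  1  1  1  2
 G  0  0  1  2  2  2  2
 T  0  1  1  2  2  3  3
 C  0  1  2  2  2  3  3
 C  0  1  2  2  2  3  3
 G  0  1  2  3  3  3  3
 T  0  1  2  3  3  4  4
 T  0  1  2  3  3  4  4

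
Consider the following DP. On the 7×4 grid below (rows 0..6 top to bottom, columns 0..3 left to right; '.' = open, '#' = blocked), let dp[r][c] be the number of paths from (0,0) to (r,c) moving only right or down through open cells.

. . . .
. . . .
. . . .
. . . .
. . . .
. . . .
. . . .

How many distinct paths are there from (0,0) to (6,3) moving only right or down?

84

r\c   0   1   2   3
  0   1   1   1   1
  1   1   2   3   4
  2   1   3   6  10
  3   1   4  10  20
  4   1   5  15  35
  5   1   6  21  56
  6   1   7  28  84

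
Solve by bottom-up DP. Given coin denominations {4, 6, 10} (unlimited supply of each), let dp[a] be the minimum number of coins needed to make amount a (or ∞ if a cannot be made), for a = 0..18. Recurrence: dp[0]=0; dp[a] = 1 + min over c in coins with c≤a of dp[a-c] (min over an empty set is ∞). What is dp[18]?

 a  0  1  2  3  4  5  6  7  8  9 10 11 12 13 14 15 16 17 18
dp  0  -  -  -  1  -  1  -  2  -  1  -  2  -  2  -  2  -  3
(- denotes ∞ / unreachable)

3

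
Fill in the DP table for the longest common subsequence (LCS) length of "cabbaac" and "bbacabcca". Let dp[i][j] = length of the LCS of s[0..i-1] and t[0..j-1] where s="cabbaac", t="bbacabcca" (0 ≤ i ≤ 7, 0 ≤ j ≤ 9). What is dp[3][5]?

2

   ''  b  b  a  c  a  b  c  c  a
''  0  0  0  0  0  0  0  0  0  0
 c  0  0  0  0  1  1  1  1  1  1
 a  0  0  0  1  1  2  2  2  2  2
 b  0  1  1  1  1  2  3  3  3  3
 b  0  1  2  2  2  2  3  3  3  3
 a  0  1  2  3  3  3  3  3  3  4
 a  0  1  2  3  3  4  4  4  4  4
 c  0  1  2  3  4  4  4  5  5  5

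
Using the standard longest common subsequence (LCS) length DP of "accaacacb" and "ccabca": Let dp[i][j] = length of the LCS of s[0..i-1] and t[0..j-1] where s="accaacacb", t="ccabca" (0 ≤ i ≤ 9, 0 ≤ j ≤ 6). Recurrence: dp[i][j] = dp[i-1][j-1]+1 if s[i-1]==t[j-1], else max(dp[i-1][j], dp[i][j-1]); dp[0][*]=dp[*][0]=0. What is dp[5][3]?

   ''  c  c  a  b  c  a
''  0  0  0  0  0  0  0
 a  0  0  0  1  1  1  1
 c  0  1  1  1  1  2  2
 c  0  1  2  2  2  2  2
 a  0  1  2  3  3  3  3
 a  0  1  2  3  3  3  4
 c  0  1  2  3  3  4  4
 a  0  1  2  3  3  4  5
 c  0  1  2  3  3  4  5
 b  0  1  2  3  4  4  5

3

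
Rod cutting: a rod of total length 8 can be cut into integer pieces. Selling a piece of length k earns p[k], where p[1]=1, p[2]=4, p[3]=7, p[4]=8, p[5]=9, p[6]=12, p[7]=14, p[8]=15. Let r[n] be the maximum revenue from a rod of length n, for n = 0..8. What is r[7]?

15

   n    0    1    2    3    4    5    6    7    8
r[n]    0    1    4    7    8   11   14   15   18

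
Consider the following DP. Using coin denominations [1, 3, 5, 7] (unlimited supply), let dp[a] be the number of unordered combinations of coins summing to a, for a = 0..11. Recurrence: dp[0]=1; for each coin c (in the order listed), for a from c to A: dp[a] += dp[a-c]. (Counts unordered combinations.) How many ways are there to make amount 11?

10

after  coin     0     1     2     3     4     5     6     7     8     9    10    11
          1     1     1     1     1     1     1     1     1     1     1     1     1
          3     1     1     1     2     2     2     3     3     3     4     4     4
          5     1     1     1     2     2     3     4     4     5     6     7     8
          7     1     1     1     2     2     3     4     5     6     7     9    10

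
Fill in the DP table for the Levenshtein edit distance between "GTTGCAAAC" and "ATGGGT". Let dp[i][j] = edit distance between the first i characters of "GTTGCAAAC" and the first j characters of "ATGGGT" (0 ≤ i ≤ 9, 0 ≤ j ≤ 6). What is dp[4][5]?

3

   ''  A  T  G  G  G  T
''  0  1  2  3  4  5  6
 G  1  1  2  2  3  4  5
 T  2  2  1  2  3  4  4
 T  3  3  2  2  3  4  4
 G  4  4  3  2  2  3  4
 C  5  5  4  3  3  3  4
 A  6  5  5  4  4  4  4
 A  7  6  6  5  5  5  5
 A  8  7  7  6  6  6  6
 C  9  8  8  7  7  7  7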